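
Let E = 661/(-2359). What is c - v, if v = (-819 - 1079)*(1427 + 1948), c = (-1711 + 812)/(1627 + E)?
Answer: 24581627913259/3837432 ≈ 6.4058e+6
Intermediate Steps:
E = -661/2359 (E = 661*(-1/2359) = -661/2359 ≈ -0.28020)
c = -2120741/3837432 (c = (-1711 + 812)/(1627 - 661/2359) = -899/3837432/2359 = -899*2359/3837432 = -2120741/3837432 ≈ -0.55265)
v = -6405750 (v = -1898*3375 = -6405750)
c - v = -2120741/3837432 - 1*(-6405750) = -2120741/3837432 + 6405750 = 24581627913259/3837432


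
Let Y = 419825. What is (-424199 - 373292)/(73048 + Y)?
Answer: -797491/492873 ≈ -1.6180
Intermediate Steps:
(-424199 - 373292)/(73048 + Y) = (-424199 - 373292)/(73048 + 419825) = -797491/492873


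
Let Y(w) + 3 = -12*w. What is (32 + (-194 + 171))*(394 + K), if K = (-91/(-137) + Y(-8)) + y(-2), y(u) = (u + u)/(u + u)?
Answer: 602523/137 ≈ 4398.0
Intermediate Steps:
Y(w) = -3 - 12*w
y(u) = 1 (y(u) = (2*u)/((2*u)) = (2*u)*(1/(2*u)) = 1)
K = 12969/137 (K = (-91/(-137) + (-3 - 12*(-8))) + 1 = (-91*(-1/137) + (-3 + 96)) + 1 = (91/137 + 93) + 1 = 12832/137 + 1 = 12969/137 ≈ 94.664)
(32 + (-194 + 171))*(394 + K) = (32 + (-194 + 171))*(394 + 12969/137) = (32 - 23)*(66947/137) = 9*(66947/137) = 602523/137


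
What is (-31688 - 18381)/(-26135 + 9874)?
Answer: 50069/16261 ≈ 3.0791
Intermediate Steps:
(-31688 - 18381)/(-26135 + 9874) = -50069/(-16261) = -50069*(-1/16261) = 50069/16261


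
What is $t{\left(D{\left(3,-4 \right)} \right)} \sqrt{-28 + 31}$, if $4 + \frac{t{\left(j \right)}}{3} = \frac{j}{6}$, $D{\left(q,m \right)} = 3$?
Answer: $- \frac{21 \sqrt{3}}{2} \approx -18.187$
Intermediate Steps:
$t{\left(j \right)} = -12 + \frac{j}{2}$ ($t{\left(j \right)} = -12 + 3 \frac{j}{6} = -12 + \frac{j}{2}$)
$t{\left(D{\left(3,-4 \right)} \right)} \sqrt{-28 + 31} = \left(-12 + \frac{1}{2} \cdot 3\right) \sqrt{-28 + 31} = \left(-12 + \frac{3}{2}\right) \sqrt{3} = - \frac{21 \sqrt{3}}{2}$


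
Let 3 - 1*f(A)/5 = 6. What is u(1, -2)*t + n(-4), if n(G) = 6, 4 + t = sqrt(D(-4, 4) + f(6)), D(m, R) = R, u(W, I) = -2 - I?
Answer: 6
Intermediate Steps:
f(A) = -15 (f(A) = 15 - 5*6 = 15 - 30 = -15)
t = -4 + I*sqrt(11) (t = -4 + sqrt(4 - 15) = -4 + sqrt(-11) = -4 + I*sqrt(11) ≈ -4.0 + 3.3166*I)
u(1, -2)*t + n(-4) = (-2 - 1*(-2))*(-4 + I*sqrt(11)) + 6 = (-2 + 2)*(-4 + I*sqrt(11)) + 6 = 0*(-4 + I*sqrt(11)) + 6 = 0 + 6 = 6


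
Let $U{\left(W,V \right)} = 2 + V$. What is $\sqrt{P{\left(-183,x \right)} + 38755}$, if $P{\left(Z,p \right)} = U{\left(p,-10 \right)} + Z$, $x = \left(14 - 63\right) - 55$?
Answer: $2 \sqrt{9641} \approx 196.38$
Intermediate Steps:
$x = -104$ ($x = -49 - 55 = -104$)
$P{\left(Z,p \right)} = -8 + Z$ ($P{\left(Z,p \right)} = \left(2 - 10\right) + Z = -8 + Z$)
$\sqrt{P{\left(-183,x \right)} + 38755} = \sqrt{\left(-8 - 183\right) + 38755} = \sqrt{-191 + 38755} = \sqrt{38564} = 2 \sqrt{9641}$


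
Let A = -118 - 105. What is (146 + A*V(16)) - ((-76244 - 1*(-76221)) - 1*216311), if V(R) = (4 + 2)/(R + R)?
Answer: 3463011/16 ≈ 2.1644e+5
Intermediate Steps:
V(R) = 3/R (V(R) = 6/((2*R)) = 6*(1/(2*R)) = 3/R)
A = -223
(146 + A*V(16)) - ((-76244 - 1*(-76221)) - 1*216311) = (146 - 669/16) - ((-76244 - 1*(-76221)) - 1*216311) = (146 - 669/16) - ((-76244 + 76221) - 216311) = (146 - 223*3/16) - (-23 - 216311) = (146 - 669/16) - 1*(-216334) = 1667/16 + 216334 = 3463011/16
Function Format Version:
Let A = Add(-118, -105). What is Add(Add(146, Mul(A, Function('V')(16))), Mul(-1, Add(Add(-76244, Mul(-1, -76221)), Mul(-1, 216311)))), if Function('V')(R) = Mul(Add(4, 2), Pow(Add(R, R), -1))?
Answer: Rational(3463011, 16) ≈ 2.1644e+5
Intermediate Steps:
Function('V')(R) = Mul(3, Pow(R, -1)) (Function('V')(R) = Mul(6, Pow(Mul(2, R), -1)) = Mul(6, Mul(Rational(1, 2), Pow(R, -1))) = Mul(3, Pow(R, -1)))
A = -223
Add(Add(146, Mul(A, Function('V')(16))), Mul(-1, Add(Add(-76244, Mul(-1, -76221)), Mul(-1, 216311)))) = Add(Add(146, Mul(-223, Mul(3, Pow(16, -1)))), Mul(-1, Add(Add(-76244, Mul(-1, -76221)), Mul(-1, 216311)))) = Add(Add(146, Mul(-223, Mul(3, Rational(1, 16)))), Mul(-1, Add(Add(-76244, 76221), -216311))) = Add(Add(146, Mul(-223, Rational(3, 16))), Mul(-1, Add(-23, -216311))) = Add(Add(146, Rational(-669, 16)), Mul(-1, -216334)) = Add(Rational(1667, 16), 216334) = Rational(3463011, 16)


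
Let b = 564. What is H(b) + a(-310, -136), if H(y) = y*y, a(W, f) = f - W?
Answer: 318270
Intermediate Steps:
H(y) = y²
H(b) + a(-310, -136) = 564² + (-136 - 1*(-310)) = 318096 + (-136 + 310) = 318096 + 174 = 318270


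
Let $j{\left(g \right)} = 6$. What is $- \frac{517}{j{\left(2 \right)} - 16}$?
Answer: $\frac{517}{10} \approx 51.7$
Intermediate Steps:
$- \frac{517}{j{\left(2 \right)} - 16} = - \frac{517}{6 - 16} = - \frac{517}{-10} = \left(-517\right) \left(- \frac{1}{10}\right) = \frac{517}{10}$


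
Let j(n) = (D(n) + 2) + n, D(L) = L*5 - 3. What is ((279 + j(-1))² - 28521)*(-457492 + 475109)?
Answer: 800921671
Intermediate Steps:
D(L) = -3 + 5*L (D(L) = 5*L - 3 = -3 + 5*L)
j(n) = -1 + 6*n (j(n) = ((-3 + 5*n) + 2) + n = (-1 + 5*n) + n = -1 + 6*n)
((279 + j(-1))² - 28521)*(-457492 + 475109) = ((279 + (-1 + 6*(-1)))² - 28521)*(-457492 + 475109) = ((279 + (-1 - 6))² - 28521)*17617 = ((279 - 7)² - 28521)*17617 = (272² - 28521)*17617 = (73984 - 28521)*17617 = 45463*17617 = 800921671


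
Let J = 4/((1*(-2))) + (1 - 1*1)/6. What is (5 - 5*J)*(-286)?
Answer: -4290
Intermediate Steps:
J = -2 (J = 4/(-2) + (1 - 1)*(1/6) = 4*(-1/2) + 0*(1/6) = -2 + 0 = -2)
(5 - 5*J)*(-286) = (5 - 5*(-2))*(-286) = (5 + 10)*(-286) = 15*(-286) = -4290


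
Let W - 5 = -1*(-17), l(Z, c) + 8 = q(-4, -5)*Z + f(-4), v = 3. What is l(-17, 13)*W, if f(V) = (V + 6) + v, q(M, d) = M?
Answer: 1430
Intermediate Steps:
f(V) = 9 + V (f(V) = (V + 6) + 3 = (6 + V) + 3 = 9 + V)
l(Z, c) = -3 - 4*Z (l(Z, c) = -8 + (-4*Z + (9 - 4)) = -8 + (-4*Z + 5) = -8 + (5 - 4*Z) = -3 - 4*Z)
W = 22 (W = 5 - 1*(-17) = 5 + 17 = 22)
l(-17, 13)*W = (-3 - 4*(-17))*22 = (-3 + 68)*22 = 65*22 = 1430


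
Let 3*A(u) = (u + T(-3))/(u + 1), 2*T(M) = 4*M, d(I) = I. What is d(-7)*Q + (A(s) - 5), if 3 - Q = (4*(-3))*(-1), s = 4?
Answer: 868/15 ≈ 57.867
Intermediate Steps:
T(M) = 2*M (T(M) = (4*M)/2 = 2*M)
A(u) = (-6 + u)/(3*(1 + u)) (A(u) = ((u + 2*(-3))/(u + 1))/3 = ((u - 6)/(1 + u))/3 = ((-6 + u)/(1 + u))/3 = (-6 + u)/(3*(1 + u)))
Q = -9 (Q = 3 - 4*(-3)*(-1) = 3 - (-12)*(-1) = 3 - 1*12 = 3 - 12 = -9)
d(-7)*Q + (A(s) - 5) = -7*(-9) + ((-6 + 4)/(3*(1 + 4)) - 5) = 63 + ((⅓)*(-2)/5 - 5) = 63 + ((⅓)*(⅕)*(-2) - 5) = 63 + (-2/15 - 5) = 63 - 77/15 = 868/15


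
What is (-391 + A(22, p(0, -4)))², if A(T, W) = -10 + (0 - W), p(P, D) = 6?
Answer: 165649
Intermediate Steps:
A(T, W) = -10 - W
(-391 + A(22, p(0, -4)))² = (-391 + (-10 - 1*6))² = (-391 + (-10 - 6))² = (-391 - 16)² = (-407)² = 165649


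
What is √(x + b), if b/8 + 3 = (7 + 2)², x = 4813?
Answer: √5437 ≈ 73.736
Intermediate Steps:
b = 624 (b = -24 + 8*(7 + 2)² = -24 + 8*9² = -24 + 8*81 = -24 + 648 = 624)
√(x + b) = √(4813 + 624) = √5437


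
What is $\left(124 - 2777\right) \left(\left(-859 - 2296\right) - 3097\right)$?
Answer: $16586556$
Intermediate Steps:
$\left(124 - 2777\right) \left(\left(-859 - 2296\right) - 3097\right) = - 2653 \left(-3155 - 3097\right) = \left(-2653\right) \left(-6252\right) = 16586556$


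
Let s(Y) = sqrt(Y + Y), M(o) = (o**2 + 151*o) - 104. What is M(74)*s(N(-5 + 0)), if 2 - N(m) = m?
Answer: 16546*sqrt(14) ≈ 61909.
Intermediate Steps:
N(m) = 2 - m
M(o) = -104 + o**2 + 151*o
s(Y) = sqrt(2)*sqrt(Y) (s(Y) = sqrt(2*Y) = sqrt(2)*sqrt(Y))
M(74)*s(N(-5 + 0)) = (-104 + 74**2 + 151*74)*(sqrt(2)*sqrt(2 - (-5 + 0))) = (-104 + 5476 + 11174)*(sqrt(2)*sqrt(2 - 1*(-5))) = 16546*(sqrt(2)*sqrt(2 + 5)) = 16546*(sqrt(2)*sqrt(7)) = 16546*sqrt(14)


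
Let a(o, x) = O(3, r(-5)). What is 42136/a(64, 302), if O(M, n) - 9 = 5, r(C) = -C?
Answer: 21068/7 ≈ 3009.7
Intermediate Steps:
O(M, n) = 14 (O(M, n) = 9 + 5 = 14)
a(o, x) = 14
42136/a(64, 302) = 42136/14 = 42136*(1/14) = 21068/7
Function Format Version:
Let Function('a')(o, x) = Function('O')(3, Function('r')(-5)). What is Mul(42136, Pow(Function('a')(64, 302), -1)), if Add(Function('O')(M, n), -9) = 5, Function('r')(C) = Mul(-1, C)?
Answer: Rational(21068, 7) ≈ 3009.7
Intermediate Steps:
Function('O')(M, n) = 14 (Function('O')(M, n) = Add(9, 5) = 14)
Function('a')(o, x) = 14
Mul(42136, Pow(Function('a')(64, 302), -1)) = Mul(42136, Pow(14, -1)) = Mul(42136, Rational(1, 14)) = Rational(21068, 7)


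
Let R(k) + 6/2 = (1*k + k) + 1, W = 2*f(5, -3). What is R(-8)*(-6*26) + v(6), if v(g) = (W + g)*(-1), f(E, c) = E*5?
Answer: 2752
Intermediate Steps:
f(E, c) = 5*E
W = 50 (W = 2*(5*5) = 2*25 = 50)
v(g) = -50 - g (v(g) = (50 + g)*(-1) = -50 - g)
R(k) = -2 + 2*k (R(k) = -3 + ((1*k + k) + 1) = -3 + ((k + k) + 1) = -3 + (2*k + 1) = -3 + (1 + 2*k) = -2 + 2*k)
R(-8)*(-6*26) + v(6) = (-2 + 2*(-8))*(-6*26) + (-50 - 1*6) = (-2 - 16)*(-156) + (-50 - 6) = -18*(-156) - 56 = 2808 - 56 = 2752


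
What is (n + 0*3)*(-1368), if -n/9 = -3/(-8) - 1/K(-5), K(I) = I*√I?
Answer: 4617 - 12312*I*√5/25 ≈ 4617.0 - 1101.2*I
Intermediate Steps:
K(I) = I^(3/2)
n = -27/8 + 9*I*√5/25 (n = -9*(-3/(-8) - 1/((-5)^(3/2))) = -9*(-3*(-⅛) - 1/((-5*I*√5))) = -9*(3/8 - I*√5/25) = -27/8 + 9*I*√5/25 ≈ -3.375 + 0.80498*I)
(n + 0*3)*(-1368) = ((-27/8 + 9*I*√5/25) + 0*3)*(-1368) = ((-27/8 + 9*I*√5/25) + 0)*(-1368) = (-27/8 + 9*I*√5/25)*(-1368) = 4617 - 12312*I*√5/25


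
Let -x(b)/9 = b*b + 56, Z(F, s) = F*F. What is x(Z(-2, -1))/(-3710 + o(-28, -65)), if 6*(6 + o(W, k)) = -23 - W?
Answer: 3888/22291 ≈ 0.17442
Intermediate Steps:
Z(F, s) = F²
o(W, k) = -59/6 - W/6 (o(W, k) = -6 + (-23 - W)/6 = -6 + (-23/6 - W/6) = -59/6 - W/6)
x(b) = -504 - 9*b² (x(b) = -9*(b*b + 56) = -9*(b² + 56) = -9*(56 + b²) = -504 - 9*b²)
x(Z(-2, -1))/(-3710 + o(-28, -65)) = (-504 - 9*((-2)²)²)/(-3710 + (-59/6 - ⅙*(-28))) = (-504 - 9*4²)/(-3710 + (-59/6 + 14/3)) = (-504 - 9*16)/(-3710 - 31/6) = (-504 - 144)/(-22291/6) = -648*(-6/22291) = 3888/22291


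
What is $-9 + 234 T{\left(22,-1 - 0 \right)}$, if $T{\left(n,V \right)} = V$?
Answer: $-243$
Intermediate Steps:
$-9 + 234 T{\left(22,-1 - 0 \right)} = -9 + 234 \left(-1 - 0\right) = -9 + 234 \left(-1 + 0\right) = -9 + 234 \left(-1\right) = -9 - 234 = -243$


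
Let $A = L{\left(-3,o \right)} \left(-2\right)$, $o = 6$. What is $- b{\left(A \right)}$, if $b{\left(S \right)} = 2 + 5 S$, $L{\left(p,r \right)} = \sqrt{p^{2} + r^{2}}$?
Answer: $-2 + 30 \sqrt{5} \approx 65.082$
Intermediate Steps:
$A = - 6 \sqrt{5}$ ($A = \sqrt{\left(-3\right)^{2} + 6^{2}} \left(-2\right) = \sqrt{9 + 36} \left(-2\right) = \sqrt{45} \left(-2\right) = 3 \sqrt{5} \left(-2\right) = - 6 \sqrt{5} \approx -13.416$)
$- b{\left(A \right)} = - (2 + 5 \left(- 6 \sqrt{5}\right)) = - (2 - 30 \sqrt{5}) = -2 + 30 \sqrt{5}$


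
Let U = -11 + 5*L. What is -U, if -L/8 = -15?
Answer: -589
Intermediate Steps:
L = 120 (L = -8*(-15) = 120)
U = 589 (U = -11 + 5*120 = -11 + 600 = 589)
-U = -1*589 = -589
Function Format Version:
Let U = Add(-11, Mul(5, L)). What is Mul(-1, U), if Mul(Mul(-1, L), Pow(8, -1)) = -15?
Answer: -589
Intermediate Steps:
L = 120 (L = Mul(-8, -15) = 120)
U = 589 (U = Add(-11, Mul(5, 120)) = Add(-11, 600) = 589)
Mul(-1, U) = Mul(-1, 589) = -589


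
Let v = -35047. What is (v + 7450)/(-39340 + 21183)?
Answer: 27597/18157 ≈ 1.5199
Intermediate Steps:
(v + 7450)/(-39340 + 21183) = (-35047 + 7450)/(-39340 + 21183) = -27597/(-18157) = -27597*(-1/18157) = 27597/18157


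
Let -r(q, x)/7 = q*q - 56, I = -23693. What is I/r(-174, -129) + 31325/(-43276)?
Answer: -700144029/1144325630 ≈ -0.61184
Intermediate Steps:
r(q, x) = 392 - 7*q² (r(q, x) = -7*(q*q - 56) = -7*(q² - 56) = -7*(-56 + q²) = 392 - 7*q²)
I/r(-174, -129) + 31325/(-43276) = -23693/(392 - 7*(-174)²) + 31325/(-43276) = -23693/(392 - 7*30276) + 31325*(-1/43276) = -23693/(392 - 211932) - 31325/43276 = -23693/(-211540) - 31325/43276 = -23693*(-1/211540) - 31325/43276 = 23693/211540 - 31325/43276 = -700144029/1144325630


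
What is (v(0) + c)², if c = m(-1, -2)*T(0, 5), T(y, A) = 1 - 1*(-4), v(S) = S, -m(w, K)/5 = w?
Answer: 625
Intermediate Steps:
m(w, K) = -5*w
T(y, A) = 5 (T(y, A) = 1 + 4 = 5)
c = 25 (c = -5*(-1)*5 = 5*5 = 25)
(v(0) + c)² = (0 + 25)² = 25² = 625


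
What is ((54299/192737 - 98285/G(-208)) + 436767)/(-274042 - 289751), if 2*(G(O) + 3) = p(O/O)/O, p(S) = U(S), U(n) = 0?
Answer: -271486802779/325991314323 ≈ -0.83280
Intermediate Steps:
p(S) = 0
G(O) = -3 (G(O) = -3 + (0/O)/2 = -3 + (½)*0 = -3 + 0 = -3)
((54299/192737 - 98285/G(-208)) + 436767)/(-274042 - 289751) = ((54299/192737 - 98285/(-3)) + 436767)/(-274042 - 289751) = ((54299*(1/192737) - 98285*(-⅓)) + 436767)/(-563793) = ((54299/192737 + 98285/3) + 436767)*(-1/563793) = (18943318942/578211 + 436767)*(-1/563793) = (271486802779/578211)*(-1/563793) = -271486802779/325991314323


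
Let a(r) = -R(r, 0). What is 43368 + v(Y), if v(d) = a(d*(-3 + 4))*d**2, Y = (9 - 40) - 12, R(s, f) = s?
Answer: 122875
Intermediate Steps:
Y = -43 (Y = -31 - 12 = -43)
a(r) = -r
v(d) = -d**3 (v(d) = (-d*(-3 + 4))*d**2 = (-d)*d**2 = -d**3)
43368 + v(Y) = 43368 - 1*(-43)**3 = 43368 - 1*(-79507) = 43368 + 79507 = 122875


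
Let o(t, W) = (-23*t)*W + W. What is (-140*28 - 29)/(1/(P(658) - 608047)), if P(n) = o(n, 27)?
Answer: 4014703462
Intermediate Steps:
o(t, W) = W - 23*W*t (o(t, W) = -23*W*t + W = W - 23*W*t)
P(n) = 27 - 621*n (P(n) = 27*(1 - 23*n) = 27 - 621*n)
(-140*28 - 29)/(1/(P(658) - 608047)) = (-140*28 - 29)/(1/((27 - 621*658) - 608047)) = (-3920 - 29)/(1/((27 - 408618) - 608047)) = -3949/(1/(-408591 - 608047)) = -3949/(1/(-1016638)) = -3949/(-1/1016638) = -3949*(-1016638) = 4014703462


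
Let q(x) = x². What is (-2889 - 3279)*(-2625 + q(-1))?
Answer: 16184832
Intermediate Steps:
(-2889 - 3279)*(-2625 + q(-1)) = (-2889 - 3279)*(-2625 + (-1)²) = -6168*(-2625 + 1) = -6168*(-2624) = 16184832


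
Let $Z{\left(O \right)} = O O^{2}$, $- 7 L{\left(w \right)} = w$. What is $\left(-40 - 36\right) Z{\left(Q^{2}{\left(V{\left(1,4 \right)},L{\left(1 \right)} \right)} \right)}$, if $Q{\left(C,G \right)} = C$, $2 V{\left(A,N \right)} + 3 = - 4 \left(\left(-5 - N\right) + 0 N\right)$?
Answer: $- \frac{24537891411}{16} \approx -1.5336 \cdot 10^{9}$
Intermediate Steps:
$L{\left(w \right)} = - \frac{w}{7}$
$V{\left(A,N \right)} = \frac{17}{2} + 2 N$ ($V{\left(A,N \right)} = - \frac{3}{2} + \frac{\left(-4\right) \left(\left(-5 - N\right) + 0 N\right)}{2} = - \frac{3}{2} + \frac{\left(-4\right) \left(\left(-5 - N\right) + 0\right)}{2} = - \frac{3}{2} + \frac{\left(-4\right) \left(-5 - N\right)}{2} = - \frac{3}{2} + \frac{20 + 4 N}{2} = - \frac{3}{2} + \left(10 + 2 N\right) = \frac{17}{2} + 2 N$)
$Z{\left(O \right)} = O^{3}$
$\left(-40 - 36\right) Z{\left(Q^{2}{\left(V{\left(1,4 \right)},L{\left(1 \right)} \right)} \right)} = \left(-40 - 36\right) \left(\left(\frac{17}{2} + 2 \cdot 4\right)^{2}\right)^{3} = - 76 \left(\left(\frac{17}{2} + 8\right)^{2}\right)^{3} = - 76 \left(\left(\frac{33}{2}\right)^{2}\right)^{3} = - 76 \left(\frac{1089}{4}\right)^{3} = \left(-76\right) \frac{1291467969}{64} = - \frac{24537891411}{16}$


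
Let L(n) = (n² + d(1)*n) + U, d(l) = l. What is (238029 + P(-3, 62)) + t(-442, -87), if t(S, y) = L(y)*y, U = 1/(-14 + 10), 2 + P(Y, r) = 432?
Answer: -1649813/4 ≈ -4.1245e+5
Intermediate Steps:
P(Y, r) = 430 (P(Y, r) = -2 + 432 = 430)
U = -¼ (U = 1/(-4) = -¼ ≈ -0.25000)
L(n) = -¼ + n + n² (L(n) = (n² + 1*n) - ¼ = (n² + n) - ¼ = (n + n²) - ¼ = -¼ + n + n²)
t(S, y) = y*(-¼ + y + y²) (t(S, y) = (-¼ + y + y²)*y = y*(-¼ + y + y²))
(238029 + P(-3, 62)) + t(-442, -87) = (238029 + 430) - 87*(-¼ - 87 + (-87)²) = 238459 - 87*(-¼ - 87 + 7569) = 238459 - 87*29927/4 = 238459 - 2603649/4 = -1649813/4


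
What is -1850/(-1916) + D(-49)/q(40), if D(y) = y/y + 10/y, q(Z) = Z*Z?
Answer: 36278681/37553600 ≈ 0.96605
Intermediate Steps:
q(Z) = Z**2
D(y) = 1 + 10/y
-1850/(-1916) + D(-49)/q(40) = -1850/(-1916) + ((10 - 49)/(-49))/(40**2) = -1850*(-1/1916) - 1/49*(-39)/1600 = 925/958 + (39/49)*(1/1600) = 925/958 + 39/78400 = 36278681/37553600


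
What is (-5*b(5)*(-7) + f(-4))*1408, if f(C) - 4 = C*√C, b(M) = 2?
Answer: 104192 - 11264*I ≈ 1.0419e+5 - 11264.0*I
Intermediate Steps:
f(C) = 4 + C^(3/2) (f(C) = 4 + C*√C = 4 + C^(3/2))
(-5*b(5)*(-7) + f(-4))*1408 = (-5*2*(-7) + (4 + (-4)^(3/2)))*1408 = (-10*(-7) + (4 - 8*I))*1408 = (70 + (4 - 8*I))*1408 = (74 - 8*I)*1408 = 104192 - 11264*I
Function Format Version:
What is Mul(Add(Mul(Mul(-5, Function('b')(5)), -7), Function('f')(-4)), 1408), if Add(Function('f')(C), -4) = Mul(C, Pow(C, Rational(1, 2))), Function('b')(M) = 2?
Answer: Add(104192, Mul(-11264, I)) ≈ Add(1.0419e+5, Mul(-11264., I))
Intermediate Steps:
Function('f')(C) = Add(4, Pow(C, Rational(3, 2))) (Function('f')(C) = Add(4, Mul(C, Pow(C, Rational(1, 2)))) = Add(4, Pow(C, Rational(3, 2))))
Mul(Add(Mul(Mul(-5, Function('b')(5)), -7), Function('f')(-4)), 1408) = Mul(Add(Mul(Mul(-5, 2), -7), Add(4, Pow(-4, Rational(3, 2)))), 1408) = Mul(Add(Mul(-10, -7), Add(4, Mul(-8, I))), 1408) = Mul(Add(70, Add(4, Mul(-8, I))), 1408) = Mul(Add(74, Mul(-8, I)), 1408) = Add(104192, Mul(-11264, I))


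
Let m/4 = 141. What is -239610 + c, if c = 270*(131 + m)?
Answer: -51960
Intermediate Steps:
m = 564 (m = 4*141 = 564)
c = 187650 (c = 270*(131 + 564) = 270*695 = 187650)
-239610 + c = -239610 + 187650 = -51960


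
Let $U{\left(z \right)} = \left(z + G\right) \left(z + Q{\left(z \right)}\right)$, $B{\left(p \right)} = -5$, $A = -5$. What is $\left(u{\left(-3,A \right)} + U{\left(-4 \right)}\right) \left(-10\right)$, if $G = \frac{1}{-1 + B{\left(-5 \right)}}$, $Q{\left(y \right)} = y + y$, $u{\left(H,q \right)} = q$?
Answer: $-450$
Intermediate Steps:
$Q{\left(y \right)} = 2 y$
$G = - \frac{1}{6}$ ($G = \frac{1}{-1 - 5} = \frac{1}{-6} = - \frac{1}{6} \approx -0.16667$)
$U{\left(z \right)} = 3 z \left(- \frac{1}{6} + z\right)$ ($U{\left(z \right)} = \left(z - \frac{1}{6}\right) \left(z + 2 z\right) = \left(- \frac{1}{6} + z\right) 3 z = 3 z \left(- \frac{1}{6} + z\right)$)
$\left(u{\left(-3,A \right)} + U{\left(-4 \right)}\right) \left(-10\right) = \left(-5 + \frac{1}{2} \left(-4\right) \left(-1 + 6 \left(-4\right)\right)\right) \left(-10\right) = \left(-5 + \frac{1}{2} \left(-4\right) \left(-1 - 24\right)\right) \left(-10\right) = \left(-5 + \frac{1}{2} \left(-4\right) \left(-25\right)\right) \left(-10\right) = \left(-5 + 50\right) \left(-10\right) = 45 \left(-10\right) = -450$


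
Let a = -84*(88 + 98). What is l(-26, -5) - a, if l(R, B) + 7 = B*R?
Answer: 15747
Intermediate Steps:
a = -15624 (a = -84*186 = -15624)
l(R, B) = -7 + B*R
l(-26, -5) - a = (-7 - 5*(-26)) - 1*(-15624) = (-7 + 130) + 15624 = 123 + 15624 = 15747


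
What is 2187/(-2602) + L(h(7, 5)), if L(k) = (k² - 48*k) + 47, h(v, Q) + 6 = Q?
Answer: 247605/2602 ≈ 95.160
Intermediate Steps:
h(v, Q) = -6 + Q
L(k) = 47 + k² - 48*k
2187/(-2602) + L(h(7, 5)) = 2187/(-2602) + (47 + (-6 + 5)² - 48*(-6 + 5)) = 2187*(-1/2602) + (47 + (-1)² - 48*(-1)) = -2187/2602 + (47 + 1 + 48) = -2187/2602 + 96 = 247605/2602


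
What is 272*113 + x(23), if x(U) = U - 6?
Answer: 30753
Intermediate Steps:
x(U) = -6 + U
272*113 + x(23) = 272*113 + (-6 + 23) = 30736 + 17 = 30753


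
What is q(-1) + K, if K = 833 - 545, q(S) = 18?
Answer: 306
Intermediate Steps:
K = 288
q(-1) + K = 18 + 288 = 306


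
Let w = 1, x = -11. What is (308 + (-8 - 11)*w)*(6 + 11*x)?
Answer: -33235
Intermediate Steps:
(308 + (-8 - 11)*w)*(6 + 11*x) = (308 + (-8 - 11)*1)*(6 + 11*(-11)) = (308 - 19*1)*(6 - 121) = (308 - 19)*(-115) = 289*(-115) = -33235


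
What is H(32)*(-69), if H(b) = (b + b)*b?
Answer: -141312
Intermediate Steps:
H(b) = 2*b² (H(b) = (2*b)*b = 2*b²)
H(32)*(-69) = (2*32²)*(-69) = (2*1024)*(-69) = 2048*(-69) = -141312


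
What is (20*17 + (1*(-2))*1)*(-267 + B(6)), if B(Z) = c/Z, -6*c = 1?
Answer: -1624597/18 ≈ -90255.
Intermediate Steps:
c = -⅙ (c = -⅙*1 = -⅙ ≈ -0.16667)
B(Z) = -1/(6*Z)
(20*17 + (1*(-2))*1)*(-267 + B(6)) = (20*17 + (1*(-2))*1)*(-267 - ⅙/6) = (340 - 2*1)*(-267 - ⅙*⅙) = (340 - 2)*(-267 - 1/36) = 338*(-9613/36) = -1624597/18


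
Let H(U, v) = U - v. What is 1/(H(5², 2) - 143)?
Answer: -1/120 ≈ -0.0083333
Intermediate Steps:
1/(H(5², 2) - 143) = 1/((5² - 1*2) - 143) = 1/((25 - 2) - 143) = 1/(23 - 143) = 1/(-120) = -1/120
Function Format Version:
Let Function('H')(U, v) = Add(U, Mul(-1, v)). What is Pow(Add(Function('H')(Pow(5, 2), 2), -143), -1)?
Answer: Rational(-1, 120) ≈ -0.0083333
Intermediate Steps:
Pow(Add(Function('H')(Pow(5, 2), 2), -143), -1) = Pow(Add(Add(Pow(5, 2), Mul(-1, 2)), -143), -1) = Pow(Add(Add(25, -2), -143), -1) = Pow(Add(23, -143), -1) = Pow(-120, -1) = Rational(-1, 120)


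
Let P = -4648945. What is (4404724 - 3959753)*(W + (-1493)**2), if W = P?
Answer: -1076783543016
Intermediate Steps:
W = -4648945
(4404724 - 3959753)*(W + (-1493)**2) = (4404724 - 3959753)*(-4648945 + (-1493)**2) = 444971*(-4648945 + 2229049) = 444971*(-2419896) = -1076783543016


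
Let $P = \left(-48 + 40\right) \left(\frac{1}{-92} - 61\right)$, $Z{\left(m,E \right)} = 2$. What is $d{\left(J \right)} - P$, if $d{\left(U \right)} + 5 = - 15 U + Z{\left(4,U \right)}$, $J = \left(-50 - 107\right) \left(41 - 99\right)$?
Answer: $- \frac{3152865}{23} \approx -1.3708 \cdot 10^{5}$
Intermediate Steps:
$J = 9106$ ($J = \left(-157\right) \left(-58\right) = 9106$)
$d{\left(U \right)} = -3 - 15 U$ ($d{\left(U \right)} = -5 - \left(-2 + 15 U\right) = -3 - 15 U$)
$P = \frac{11226}{23}$ ($P = - 8 \left(- \frac{1}{92} - 61\right) = \left(-8\right) \left(- \frac{5613}{92}\right) = \frac{11226}{23} \approx 488.09$)
$d{\left(J \right)} - P = \left(-3 - 136590\right) - \frac{11226}{23} = -136593 - \frac{11226}{23} = - \frac{3152865}{23}$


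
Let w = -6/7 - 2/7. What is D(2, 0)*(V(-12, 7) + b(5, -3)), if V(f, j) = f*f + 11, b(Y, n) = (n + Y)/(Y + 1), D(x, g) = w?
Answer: -3728/21 ≈ -177.52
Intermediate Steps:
w = -8/7 (w = -6*⅐ - 2*⅐ = -6/7 - 2/7 = -8/7 ≈ -1.1429)
D(x, g) = -8/7
b(Y, n) = (Y + n)/(1 + Y)
V(f, j) = 11 + f² (V(f, j) = f² + 11 = 11 + f²)
D(2, 0)*(V(-12, 7) + b(5, -3)) = -8*((11 + (-12)²) + (5 - 3)/(1 + 5))/7 = -8*((11 + 144) + 2/6)/7 = -8*(155 + (⅙)*2)/7 = -8*(155 + ⅓)/7 = -8/7*466/3 = -3728/21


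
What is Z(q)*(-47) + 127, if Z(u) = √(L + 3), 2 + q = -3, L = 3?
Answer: 127 - 47*√6 ≈ 11.874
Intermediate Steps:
q = -5 (q = -2 - 3 = -5)
Z(u) = √6 (Z(u) = √(3 + 3) = √6)
Z(q)*(-47) + 127 = √6*(-47) + 127 = -47*√6 + 127 = 127 - 47*√6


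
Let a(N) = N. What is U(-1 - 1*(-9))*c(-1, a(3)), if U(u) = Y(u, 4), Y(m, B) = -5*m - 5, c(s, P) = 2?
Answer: -90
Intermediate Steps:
Y(m, B) = -5 - 5*m
U(u) = -5 - 5*u
U(-1 - 1*(-9))*c(-1, a(3)) = (-5 - 5*(-1 - 1*(-9)))*2 = (-5 - 5*(-1 + 9))*2 = (-5 - 5*8)*2 = (-5 - 40)*2 = -45*2 = -90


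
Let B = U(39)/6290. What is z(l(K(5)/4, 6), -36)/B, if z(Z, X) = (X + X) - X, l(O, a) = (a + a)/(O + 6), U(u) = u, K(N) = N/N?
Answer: -75480/13 ≈ -5806.2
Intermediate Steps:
K(N) = 1
l(O, a) = 2*a/(6 + O) (l(O, a) = (2*a)/(6 + O) = 2*a/(6 + O))
z(Z, X) = X (z(Z, X) = 2*X - X = X)
B = 39/6290 ≈ 0.0062003
z(l(K(5)/4, 6), -36)/B = -36/39/6290 = -36*6290/39 = -75480/13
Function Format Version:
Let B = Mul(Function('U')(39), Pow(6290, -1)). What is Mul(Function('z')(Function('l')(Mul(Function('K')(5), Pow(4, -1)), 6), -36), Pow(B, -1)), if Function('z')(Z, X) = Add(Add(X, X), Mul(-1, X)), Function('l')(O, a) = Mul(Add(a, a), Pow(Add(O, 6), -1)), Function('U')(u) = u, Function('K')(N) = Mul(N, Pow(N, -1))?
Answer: Rational(-75480, 13) ≈ -5806.2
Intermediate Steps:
Function('K')(N) = 1
Function('l')(O, a) = Mul(2, a, Pow(Add(6, O), -1)) (Function('l')(O, a) = Mul(Mul(2, a), Pow(Add(6, O), -1)) = Mul(2, a, Pow(Add(6, O), -1)))
Function('z')(Z, X) = X (Function('z')(Z, X) = Add(Mul(2, X), Mul(-1, X)) = X)
B = Rational(39, 6290) (B = Mul(39, Pow(6290, -1)) = Mul(39, Rational(1, 6290)) = Rational(39, 6290) ≈ 0.0062003)
Mul(Function('z')(Function('l')(Mul(Function('K')(5), Pow(4, -1)), 6), -36), Pow(B, -1)) = Mul(-36, Pow(Rational(39, 6290), -1)) = Mul(-36, Rational(6290, 39)) = Rational(-75480, 13)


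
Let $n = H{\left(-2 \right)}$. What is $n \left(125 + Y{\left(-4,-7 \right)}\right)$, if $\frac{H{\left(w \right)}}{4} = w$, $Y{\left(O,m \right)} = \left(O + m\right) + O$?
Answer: $-880$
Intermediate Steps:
$Y{\left(O,m \right)} = m + 2 O$
$H{\left(w \right)} = 4 w$
$n = -8$ ($n = 4 \left(-2\right) = -8$)
$n \left(125 + Y{\left(-4,-7 \right)}\right) = - 8 \left(125 + \left(-7 + 2 \left(-4\right)\right)\right) = - 8 \left(125 - 15\right) = \left(-8\right) 110 = -880$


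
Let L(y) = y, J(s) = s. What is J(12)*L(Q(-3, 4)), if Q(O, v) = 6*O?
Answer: -216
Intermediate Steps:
J(12)*L(Q(-3, 4)) = 12*(6*(-3)) = 12*(-18) = -216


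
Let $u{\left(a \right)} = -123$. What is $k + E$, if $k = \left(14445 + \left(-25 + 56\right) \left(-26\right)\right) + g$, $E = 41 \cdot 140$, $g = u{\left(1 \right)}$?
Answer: $19256$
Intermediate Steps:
$g = -123$
$E = 5740$
$k = 13516$ ($k = \left(14445 + \left(-25 + 56\right) \left(-26\right)\right) - 123 = \left(14445 + 31 \left(-26\right)\right) - 123 = \left(14445 - 806\right) - 123 = 13639 - 123 = 13516$)
$k + E = 13516 + 5740 = 19256$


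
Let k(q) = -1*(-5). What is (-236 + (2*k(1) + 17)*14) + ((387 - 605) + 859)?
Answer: 783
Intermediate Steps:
k(q) = 5
(-236 + (2*k(1) + 17)*14) + ((387 - 605) + 859) = (-236 + (2*5 + 17)*14) + ((387 - 605) + 859) = (-236 + (10 + 17)*14) + (-218 + 859) = (-236 + 27*14) + 641 = (-236 + 378) + 641 = 142 + 641 = 783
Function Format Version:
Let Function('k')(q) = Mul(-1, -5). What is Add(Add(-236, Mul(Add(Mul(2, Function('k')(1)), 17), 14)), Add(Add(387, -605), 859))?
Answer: 783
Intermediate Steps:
Function('k')(q) = 5
Add(Add(-236, Mul(Add(Mul(2, Function('k')(1)), 17), 14)), Add(Add(387, -605), 859)) = Add(Add(-236, Mul(Add(Mul(2, 5), 17), 14)), Add(Add(387, -605), 859)) = Add(Add(-236, Mul(Add(10, 17), 14)), Add(-218, 859)) = Add(Add(-236, Mul(27, 14)), 641) = Add(Add(-236, 378), 641) = Add(142, 641) = 783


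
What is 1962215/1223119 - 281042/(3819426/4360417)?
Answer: -749438149946530288/2335806254847 ≈ -3.2085e+5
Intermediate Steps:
1962215/1223119 - 281042/(3819426/4360417) = 1962215*(1/1223119) - 281042/(3819426*(1/4360417)) = 1962215/1223119 - 281042/3819426/4360417 = 1962215/1223119 - 281042*4360417/3819426 = 1962215/1223119 - 612730157257/1909713 = -749438149946530288/2335806254847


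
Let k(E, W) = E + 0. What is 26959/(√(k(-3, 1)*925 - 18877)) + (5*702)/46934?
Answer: 1755/23467 - 26959*I*√5413/10826 ≈ 0.074786 - 183.21*I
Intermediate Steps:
k(E, W) = E
26959/(√(k(-3, 1)*925 - 18877)) + (5*702)/46934 = 26959/(√(-3*925 - 18877)) + (5*702)/46934 = 26959/(√(-2775 - 18877)) + 3510*(1/46934) = 26959/(√(-21652)) + 1755/23467 = 26959/((2*I*√5413)) + 1755/23467 = 26959*(-I*√5413/10826) + 1755/23467 = -26959*I*√5413/10826 + 1755/23467 = 1755/23467 - 26959*I*√5413/10826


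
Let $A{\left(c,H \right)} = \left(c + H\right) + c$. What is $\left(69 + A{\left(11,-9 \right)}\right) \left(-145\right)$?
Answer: $-11890$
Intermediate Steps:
$A{\left(c,H \right)} = H + 2 c$ ($A{\left(c,H \right)} = \left(H + c\right) + c = H + 2 c$)
$\left(69 + A{\left(11,-9 \right)}\right) \left(-145\right) = \left(69 + \left(-9 + 2 \cdot 11\right)\right) \left(-145\right) = \left(69 + \left(-9 + 22\right)\right) \left(-145\right) = \left(69 + 13\right) \left(-145\right) = 82 \left(-145\right) = -11890$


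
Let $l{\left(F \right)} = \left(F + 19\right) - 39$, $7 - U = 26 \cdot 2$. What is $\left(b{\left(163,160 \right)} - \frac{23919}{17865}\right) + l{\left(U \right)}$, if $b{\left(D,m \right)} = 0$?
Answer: $- \frac{395048}{5955} \approx -66.339$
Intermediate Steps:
$U = -45$ ($U = 7 - 26 \cdot 2 = 7 - 52 = -45$)
$l{\left(F \right)} = -20 + F$ ($l{\left(F \right)} = \left(19 + F\right) - 39 = -20 + F$)
$\left(b{\left(163,160 \right)} - \frac{23919}{17865}\right) + l{\left(U \right)} = \left(0 - \frac{23919}{17865}\right) - 65 = \left(0 - \frac{7973}{5955}\right) - 65 = - \frac{7973}{5955} - 65 = - \frac{395048}{5955}$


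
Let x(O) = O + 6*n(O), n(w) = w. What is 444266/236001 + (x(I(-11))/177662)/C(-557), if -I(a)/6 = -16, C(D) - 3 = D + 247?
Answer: 12115550768786/6436010883117 ≈ 1.8825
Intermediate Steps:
C(D) = 250 + D (C(D) = 3 + (D + 247) = 3 + (247 + D) = 250 + D)
I(a) = 96 (I(a) = -6*(-16) = 96)
x(O) = 7*O (x(O) = O + 6*O = 7*O)
444266/236001 + (x(I(-11))/177662)/C(-557) = 444266/236001 + ((7*96)/177662)/(250 - 557) = 444266*(1/236001) + (672*(1/177662))/(-307) = 444266/236001 + (336/88831)*(-1/307) = 444266/236001 - 336/27271117 = 12115550768786/6436010883117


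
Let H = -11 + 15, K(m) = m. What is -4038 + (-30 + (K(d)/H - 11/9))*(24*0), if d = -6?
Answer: -4038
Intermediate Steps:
H = 4
-4038 + (-30 + (K(d)/H - 11/9))*(24*0) = -4038 + (-30 + (-6/4 - 11/9))*(24*0) = -4038 + (-30 + (-6*¼ - 11*⅑))*0 = -4038 + (-30 + (-3/2 - 11/9))*0 = -4038 + (-30 - 49/18)*0 = -4038 - 589/18*0 = -4038 + 0 = -4038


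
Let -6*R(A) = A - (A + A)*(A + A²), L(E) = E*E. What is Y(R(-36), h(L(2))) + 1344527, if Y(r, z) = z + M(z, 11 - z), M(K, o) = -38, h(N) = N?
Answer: 1344493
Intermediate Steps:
L(E) = E²
R(A) = -A/6 + A*(A + A²)/3 (R(A) = -(A - (A + A)*(A + A²))/6 = -(A - 2*A*(A + A²))/6 = -A/6 + A*(A + A²)/3)
Y(r, z) = -38 + z (Y(r, z) = z - 38 = -38 + z)
Y(R(-36), h(L(2))) + 1344527 = (-38 + 2²) + 1344527 = (-38 + 4) + 1344527 = -34 + 1344527 = 1344493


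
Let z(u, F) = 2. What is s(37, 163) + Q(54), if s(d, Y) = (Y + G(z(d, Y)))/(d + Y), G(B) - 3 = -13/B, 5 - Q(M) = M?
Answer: -19281/400 ≈ -48.203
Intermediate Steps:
Q(M) = 5 - M
G(B) = 3 - 13/B
s(d, Y) = (-7/2 + Y)/(Y + d) (s(d, Y) = (Y + (3 - 13/2))/(d + Y) = (Y + (3 - 13*½))/(Y + d) = (Y + (3 - 13/2))/(Y + d) = (Y - 7/2)/(Y + d) = (-7/2 + Y)/(Y + d))
s(37, 163) + Q(54) = (-7/2 + 163)/(163 + 37) + (5 - 1*54) = (319/2)/200 + (5 - 54) = (1/200)*(319/2) - 49 = 319/400 - 49 = -19281/400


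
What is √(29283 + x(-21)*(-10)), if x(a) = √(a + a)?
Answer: √(29283 - 10*I*√42) ≈ 171.12 - 0.189*I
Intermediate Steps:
x(a) = √2*√a (x(a) = √(2*a) = √2*√a)
√(29283 + x(-21)*(-10)) = √(29283 + (√2*√(-21))*(-10)) = √(29283 + (√2*(I*√21))*(-10)) = √(29283 + (I*√42)*(-10)) = √(29283 - 10*I*√42)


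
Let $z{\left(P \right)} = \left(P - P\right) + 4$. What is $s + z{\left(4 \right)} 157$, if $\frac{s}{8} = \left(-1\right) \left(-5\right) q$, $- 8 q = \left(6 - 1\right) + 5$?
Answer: $578$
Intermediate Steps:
$q = - \frac{5}{4}$ ($q = - \frac{\left(6 - 1\right) + 5}{8} = - \frac{5 + 5}{8} = \left(- \frac{1}{8}\right) 10 = - \frac{5}{4} \approx -1.25$)
$z{\left(P \right)} = 4$ ($z{\left(P \right)} = 0 + 4 = 4$)
$s = -50$ ($s = 8 \left(-1\right) \left(-5\right) \left(- \frac{5}{4}\right) = 8 \cdot 5 \left(- \frac{5}{4}\right) = 8 \left(- \frac{25}{4}\right) = -50$)
$s + z{\left(4 \right)} 157 = -50 + 4 \cdot 157 = -50 + 628 = 578$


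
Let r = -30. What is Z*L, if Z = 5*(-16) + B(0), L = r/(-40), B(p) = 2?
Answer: -117/2 ≈ -58.500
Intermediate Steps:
L = ¾ (L = -30/(-40) = -30*(-1/40) = ¾ ≈ 0.75000)
Z = -78 (Z = 5*(-16) + 2 = -80 + 2 = -78)
Z*L = -78*¾ = -117/2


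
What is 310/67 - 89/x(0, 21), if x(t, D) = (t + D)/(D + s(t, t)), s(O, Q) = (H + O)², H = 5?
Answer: -267788/1407 ≈ -190.33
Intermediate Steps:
s(O, Q) = (5 + O)²
x(t, D) = (D + t)/(D + (5 + t)²) (x(t, D) = (t + D)/(D + (5 + t)²) = (D + t)/(D + (5 + t)²))
310/67 - 89/x(0, 21) = 310/67 - 89*(21 + (5 + 0)²)/(21 + 0) = 310*(1/67) - 89/(21/(21 + 5²)) = 310/67 - 89/(21/(21 + 25)) = 310/67 - 89/(21/46) = 310/67 - 89/((1/46)*21) = 310/67 - 89/21/46 = 310/67 - 89*46/21 = 310/67 - 4094/21 = -267788/1407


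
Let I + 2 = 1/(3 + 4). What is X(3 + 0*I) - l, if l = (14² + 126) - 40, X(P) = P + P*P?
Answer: -270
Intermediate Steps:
I = -13/7 (I = -2 + 1/(3 + 4) = -2 + 1/7 = -2 + ⅐ = -13/7 ≈ -1.8571)
X(P) = P + P²
l = 282 (l = (196 + 126) - 40 = 322 - 40 = 282)
X(3 + 0*I) - l = (3 + 0*(-13/7))*(1 + (3 + 0*(-13/7))) - 1*282 = (3 + 0)*(1 + (3 + 0)) - 282 = 3*(1 + 3) - 282 = 3*4 - 282 = 12 - 282 = -270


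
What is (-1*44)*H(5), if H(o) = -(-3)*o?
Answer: -660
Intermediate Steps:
H(o) = 3*o
(-1*44)*H(5) = (-1*44)*(3*5) = -44*15 = -660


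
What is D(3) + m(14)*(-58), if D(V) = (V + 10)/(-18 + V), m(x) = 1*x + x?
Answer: -24373/15 ≈ -1624.9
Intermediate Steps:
m(x) = 2*x (m(x) = x + x = 2*x)
D(V) = (10 + V)/(-18 + V)
D(3) + m(14)*(-58) = (10 + 3)/(-18 + 3) + (2*14)*(-58) = 13/(-15) + 28*(-58) = -1/15*13 - 1624 = -13/15 - 1624 = -24373/15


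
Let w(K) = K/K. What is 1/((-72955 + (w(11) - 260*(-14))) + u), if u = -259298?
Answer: -1/328612 ≈ -3.0431e-6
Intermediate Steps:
w(K) = 1
1/((-72955 + (w(11) - 260*(-14))) + u) = 1/((-72955 + (1 - 260*(-14))) - 259298) = 1/((-72955 + (1 + 3640)) - 259298) = 1/((-72955 + 3641) - 259298) = 1/(-69314 - 259298) = 1/(-328612) = -1/328612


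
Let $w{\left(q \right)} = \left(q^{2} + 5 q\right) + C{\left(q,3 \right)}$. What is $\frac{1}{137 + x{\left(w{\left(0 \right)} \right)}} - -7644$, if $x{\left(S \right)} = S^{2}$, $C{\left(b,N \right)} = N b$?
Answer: $\frac{1047229}{137} \approx 7644.0$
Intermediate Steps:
$w{\left(q \right)} = q^{2} + 8 q$ ($w{\left(q \right)} = \left(q^{2} + 5 q\right) + 3 q = q^{2} + 8 q$)
$\frac{1}{137 + x{\left(w{\left(0 \right)} \right)}} - -7644 = \frac{1}{137 + \left(0 \left(8 + 0\right)\right)^{2}} - -7644 = \frac{1}{137 + \left(0 \cdot 8\right)^{2}} + 7644 = \frac{1}{137 + 0^{2}} + 7644 = \frac{1}{137 + 0} + 7644 = \frac{1}{137} + 7644 = \frac{1047229}{137}$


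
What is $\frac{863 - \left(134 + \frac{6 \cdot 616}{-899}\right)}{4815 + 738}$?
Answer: $\frac{219689}{1664049} \approx 0.13202$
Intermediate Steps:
$\frac{863 - \left(134 + \frac{6 \cdot 616}{-899}\right)}{4815 + 738} = \frac{863 - \left(134 + 3696 \left(- \frac{1}{899}\right)\right)}{5553} = \left(863 - \frac{116770}{899}\right) \frac{1}{5553} = \frac{659067}{899} \cdot \frac{1}{5553} = \frac{219689}{1664049}$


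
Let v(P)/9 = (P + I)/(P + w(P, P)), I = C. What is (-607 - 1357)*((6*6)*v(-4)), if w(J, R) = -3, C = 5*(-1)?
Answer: -5727024/7 ≈ -8.1815e+5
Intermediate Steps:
C = -5
I = -5
v(P) = 9*(-5 + P)/(-3 + P) (v(P) = 9*((P - 5)/(P - 3)) = 9*((-5 + P)/(-3 + P)) = 9*(-5 + P)/(-3 + P))
(-607 - 1357)*((6*6)*v(-4)) = (-607 - 1357)*((6*6)*(9*(-5 - 4)/(-3 - 4))) = -70704*9*(-9)/(-7) = -70704*9*(-⅐)*(-9) = -70704*81/7 = -1964*2916/7 = -5727024/7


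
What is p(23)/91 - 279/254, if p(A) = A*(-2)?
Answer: -37073/23114 ≈ -1.6039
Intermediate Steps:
p(A) = -2*A
p(23)/91 - 279/254 = -2*23/91 - 279/254 = -46*1/91 - 279*1/254 = -46/91 - 279/254 = -37073/23114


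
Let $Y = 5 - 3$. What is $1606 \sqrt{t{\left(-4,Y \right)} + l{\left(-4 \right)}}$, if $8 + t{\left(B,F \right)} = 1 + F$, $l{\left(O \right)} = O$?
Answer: $4818 i \approx 4818.0 i$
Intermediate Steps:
$Y = 2$
$t{\left(B,F \right)} = -7 + F$ ($t{\left(B,F \right)} = -8 + \left(1 + F\right) = -7 + F$)
$1606 \sqrt{t{\left(-4,Y \right)} + l{\left(-4 \right)}} = 1606 \sqrt{\left(-7 + 2\right) - 4} = 1606 \sqrt{-5 - 4} = 1606 \sqrt{-9} = 1606 \cdot 3 i = 4818 i$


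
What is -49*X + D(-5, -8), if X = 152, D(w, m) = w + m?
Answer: -7461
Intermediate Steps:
D(w, m) = m + w
-49*X + D(-5, -8) = -49*152 + (-8 - 5) = -7448 - 13 = -7461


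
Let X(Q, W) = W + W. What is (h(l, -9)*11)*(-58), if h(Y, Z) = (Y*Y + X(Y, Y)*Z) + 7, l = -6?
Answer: -96338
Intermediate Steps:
X(Q, W) = 2*W
h(Y, Z) = 7 + Y² + 2*Y*Z (h(Y, Z) = (Y*Y + (2*Y)*Z) + 7 = (Y² + 2*Y*Z) + 7 = 7 + Y² + 2*Y*Z)
(h(l, -9)*11)*(-58) = ((7 + (-6)² + 2*(-6)*(-9))*11)*(-58) = ((7 + 36 + 108)*11)*(-58) = (151*11)*(-58) = 1661*(-58) = -96338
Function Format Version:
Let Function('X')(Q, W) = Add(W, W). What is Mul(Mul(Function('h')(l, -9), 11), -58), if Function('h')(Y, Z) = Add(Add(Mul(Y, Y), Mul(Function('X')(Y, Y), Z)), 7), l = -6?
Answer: -96338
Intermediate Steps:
Function('X')(Q, W) = Mul(2, W)
Function('h')(Y, Z) = Add(7, Pow(Y, 2), Mul(2, Y, Z)) (Function('h')(Y, Z) = Add(Add(Mul(Y, Y), Mul(Mul(2, Y), Z)), 7) = Add(Add(Pow(Y, 2), Mul(2, Y, Z)), 7) = Add(7, Pow(Y, 2), Mul(2, Y, Z)))
Mul(Mul(Function('h')(l, -9), 11), -58) = Mul(Mul(Add(7, Pow(-6, 2), Mul(2, -6, -9)), 11), -58) = Mul(Mul(Add(7, 36, 108), 11), -58) = Mul(Mul(151, 11), -58) = Mul(1661, -58) = -96338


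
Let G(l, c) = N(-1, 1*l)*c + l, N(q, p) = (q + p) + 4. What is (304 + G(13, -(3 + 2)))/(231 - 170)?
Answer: 237/61 ≈ 3.8852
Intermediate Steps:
N(q, p) = 4 + p + q (N(q, p) = (p + q) + 4 = 4 + p + q)
G(l, c) = l + c*(3 + l) (G(l, c) = (4 + 1*l - 1)*c + l = (4 + l - 1)*c + l = (3 + l)*c + l = c*(3 + l) + l = l + c*(3 + l))
(304 + G(13, -(3 + 2)))/(231 - 170) = (304 + (13 + (-(3 + 2))*(3 + 13)))/(231 - 170) = (304 + (13 - 1*5*16))/61 = (304 + (13 - 5*16))*(1/61) = (304 + (13 - 80))*(1/61) = (304 - 67)*(1/61) = 237*(1/61) = 237/61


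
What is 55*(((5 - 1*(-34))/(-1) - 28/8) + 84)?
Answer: 4565/2 ≈ 2282.5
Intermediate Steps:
55*(((5 - 1*(-34))/(-1) - 28/8) + 84) = 55*(((5 + 34)*(-1) - 28*1/8) + 84) = 55*((39*(-1) - 7/2) + 84) = 55*((-39 - 7/2) + 84) = 55*(-85/2 + 84) = 55*(83/2) = 4565/2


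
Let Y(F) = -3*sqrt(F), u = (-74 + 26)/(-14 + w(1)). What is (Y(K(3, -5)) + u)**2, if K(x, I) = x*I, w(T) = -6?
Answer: -3231/25 - 72*I*sqrt(15)/5 ≈ -129.24 - 55.771*I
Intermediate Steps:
u = 12/5 (u = (-74 + 26)/(-14 - 6) = -48/(-20) = -48*(-1/20) = 12/5 ≈ 2.4000)
K(x, I) = I*x
(Y(K(3, -5)) + u)**2 = (-3*I*sqrt(15) + 12/5)**2 = (12/5 - 3*I*sqrt(15))**2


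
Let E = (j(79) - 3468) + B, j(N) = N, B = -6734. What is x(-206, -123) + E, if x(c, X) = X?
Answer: -10246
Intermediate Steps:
E = -10123 (E = (79 - 3468) - 6734 = -3389 - 6734 = -10123)
x(-206, -123) + E = -123 - 10123 = -10246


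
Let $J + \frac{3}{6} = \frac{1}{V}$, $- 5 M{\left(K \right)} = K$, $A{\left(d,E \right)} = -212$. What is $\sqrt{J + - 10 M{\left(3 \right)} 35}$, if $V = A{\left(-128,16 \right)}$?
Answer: $\frac{\sqrt{2353889}}{106} \approx 14.474$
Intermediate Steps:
$V = -212$
$M{\left(K \right)} = - \frac{K}{5}$
$J = - \frac{107}{212}$ ($J = - \frac{1}{2} + \frac{1}{-212} = - \frac{1}{2} - \frac{1}{212} = - \frac{107}{212} \approx -0.50472$)
$\sqrt{J + - 10 M{\left(3 \right)} 35} = \sqrt{- \frac{107}{212} + - 10 \left(\left(- \frac{1}{5}\right) 3\right) 35} = \sqrt{- \frac{107}{212} + \left(-10\right) \left(- \frac{3}{5}\right) 35} = \sqrt{- \frac{107}{212} + 6 \cdot 35} = \sqrt{- \frac{107}{212} + 210} = \sqrt{\frac{44413}{212}} = \frac{\sqrt{2353889}}{106}$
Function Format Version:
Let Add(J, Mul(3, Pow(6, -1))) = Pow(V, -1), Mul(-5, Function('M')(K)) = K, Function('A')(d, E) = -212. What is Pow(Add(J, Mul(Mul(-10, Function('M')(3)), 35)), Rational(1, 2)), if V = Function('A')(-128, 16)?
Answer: Mul(Rational(1, 106), Pow(2353889, Rational(1, 2))) ≈ 14.474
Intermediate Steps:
V = -212
Function('M')(K) = Mul(Rational(-1, 5), K)
J = Rational(-107, 212) (J = Add(Rational(-1, 2), Pow(-212, -1)) = Add(Rational(-1, 2), Rational(-1, 212)) = Rational(-107, 212) ≈ -0.50472)
Pow(Add(J, Mul(Mul(-10, Function('M')(3)), 35)), Rational(1, 2)) = Pow(Add(Rational(-107, 212), Mul(Mul(-10, Mul(Rational(-1, 5), 3)), 35)), Rational(1, 2)) = Pow(Add(Rational(-107, 212), Mul(Mul(-10, Rational(-3, 5)), 35)), Rational(1, 2)) = Pow(Add(Rational(-107, 212), Mul(6, 35)), Rational(1, 2)) = Pow(Add(Rational(-107, 212), 210), Rational(1, 2)) = Pow(Rational(44413, 212), Rational(1, 2)) = Mul(Rational(1, 106), Pow(2353889, Rational(1, 2)))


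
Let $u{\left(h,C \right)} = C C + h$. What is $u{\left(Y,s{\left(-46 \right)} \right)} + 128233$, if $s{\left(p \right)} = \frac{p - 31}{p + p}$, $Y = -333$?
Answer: $\frac{1082551529}{8464} \approx 1.279 \cdot 10^{5}$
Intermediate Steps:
$s{\left(p \right)} = \frac{-31 + p}{2 p}$
$u{\left(h,C \right)} = h + C^{2}$ ($u{\left(h,C \right)} = C^{2} + h = h + C^{2}$)
$u{\left(Y,s{\left(-46 \right)} \right)} + 128233 = \left(-333 + \left(\frac{-31 - 46}{2 \left(-46\right)}\right)^{2}\right) + 128233 = \left(-333 + \left(\frac{1}{2} \left(- \frac{1}{46}\right) \left(-77\right)\right)^{2}\right) + 128233 = \left(-333 + \left(\frac{77}{92}\right)^{2}\right) + 128233 = \left(-333 + \frac{5929}{8464}\right) + 128233 = - \frac{2812583}{8464} + 128233 = \frac{1082551529}{8464}$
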